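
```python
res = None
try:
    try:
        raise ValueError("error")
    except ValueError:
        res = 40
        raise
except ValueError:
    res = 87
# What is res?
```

Step-by-step execution trace:
1. Inner try: `raise ValueError("error")` raises ValueError.
2. Inner `except ValueError` matches → res = 40.
3. bare `raise` re-raises the same ValueError.
4. Outer `except ValueError` matches → res = 87.
Result: 87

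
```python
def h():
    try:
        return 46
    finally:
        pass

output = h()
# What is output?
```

Step-by-step execution trace:
1. `h()` enters try: `return 46` sets pending return value 46.
2. Before returning, `finally: pass` runs (no effect).
3. h() returns 46 → output = 46.
Result: 46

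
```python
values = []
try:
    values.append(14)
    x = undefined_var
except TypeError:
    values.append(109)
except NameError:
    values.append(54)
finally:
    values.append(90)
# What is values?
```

Step-by-step execution trace:
1. try: `values.append(14)` → values = [14].
2. `x = undefined_var` raises NameError.
3. `except TypeError` does not match NameError; skipped.
4. `except NameError` matches → `values.append(54)` → values = [14, 54].
5. finally always runs: `values.append(90)` → values = [14, 54, 90].
Result: [14, 54, 90]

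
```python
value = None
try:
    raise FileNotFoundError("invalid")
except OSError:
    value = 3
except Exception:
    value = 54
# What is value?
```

Step-by-step execution trace:
1. `raise FileNotFoundError(...)` raises FileNotFoundError.
2. `except OSError` matches (FileNotFoundError is a subclass of OSError) → value = 3.
3. `except Exception` is not reached.
Result: 3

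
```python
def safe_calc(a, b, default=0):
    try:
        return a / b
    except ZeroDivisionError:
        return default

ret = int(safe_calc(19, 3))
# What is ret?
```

Step-by-step execution trace:
1. `safe_calc(19, 3)` enters try: `return 19 / 3` → returns 6.333333333333333. No exception raised.
2. `except ZeroDivisionError` is skipped.
3. `int(6.333333333333333)` → 6 → ret = 6.
Result: 6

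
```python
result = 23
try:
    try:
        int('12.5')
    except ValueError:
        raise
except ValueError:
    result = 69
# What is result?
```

Step-by-step execution trace:
1. Inner try: `int('12.5')` raises ValueError.
2. Inner `except ValueError` matches; bare `raise` re-raises the same ValueError.
3. Outer `except ValueError` matches → result = 69.
Result: 69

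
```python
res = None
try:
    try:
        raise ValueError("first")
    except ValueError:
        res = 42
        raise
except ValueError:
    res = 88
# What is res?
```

Step-by-step execution trace:
1. Inner try: `raise ValueError("first")` raises ValueError.
2. Inner `except ValueError` matches → res = 42.
3. bare `raise` re-raises the same ValueError.
4. Outer `except ValueError` matches → res = 88.
Result: 88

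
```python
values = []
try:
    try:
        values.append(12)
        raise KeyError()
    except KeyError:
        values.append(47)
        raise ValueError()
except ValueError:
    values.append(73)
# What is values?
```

Step-by-step execution trace:
1. Inner try: `values.append(12)` → values = [12].
2. `raise KeyError()` raises KeyError.
3. Inner `except KeyError` matches → `values.append(47)` → values = [12, 47].
4. `raise ValueError()` raises ValueError; propagates to outer try.
5. Outer `except ValueError` matches → `values.append(73)` → values = [12, 47, 73].
Result: [12, 47, 73]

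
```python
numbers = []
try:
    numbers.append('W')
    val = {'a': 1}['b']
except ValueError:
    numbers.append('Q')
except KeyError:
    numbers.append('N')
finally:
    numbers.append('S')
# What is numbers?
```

Step-by-step execution trace:
1. try: `numbers.append('W')` → numbers = ['W'].
2. `val = {'a': 1}['b']` raises KeyError.
3. `except ValueError` does not match KeyError; skipped.
4. `except KeyError` matches → `numbers.append('N')` → numbers = ['W', 'N'].
5. finally always runs: `numbers.append('S')` → numbers = ['W', 'N', 'S'].
Result: ['W', 'N', 'S']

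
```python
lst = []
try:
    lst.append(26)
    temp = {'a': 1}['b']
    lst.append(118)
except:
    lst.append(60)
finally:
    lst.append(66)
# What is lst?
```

Step-by-step execution trace:
1. try: `lst.append(26)` → lst = [26].
2. `temp = {'a': 1}['b']` raises KeyError; `lst.append(118)` is not reached.
3. bare `except` matches → `lst.append(60)` → lst = [26, 60].
4. finally always runs: `lst.append(66)` → lst = [26, 60, 66].
Result: [26, 60, 66]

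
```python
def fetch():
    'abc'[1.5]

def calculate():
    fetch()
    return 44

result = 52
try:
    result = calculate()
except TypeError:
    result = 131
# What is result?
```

Step-by-step execution trace:
1. result starts at 52.
2. try: `calculate()` calls `fetch()`.
3. `fetch()` evaluates `'abc'[1.5]`, which raises TypeError; it propagates through calculate (uncaught).
4. `return 44` in calculate is not reached; the assignment to result does not complete.
5. `except TypeError` matches → result = 131.
Result: 131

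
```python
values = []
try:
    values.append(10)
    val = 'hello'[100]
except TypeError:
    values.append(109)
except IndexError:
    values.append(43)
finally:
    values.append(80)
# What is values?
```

Step-by-step execution trace:
1. try: `values.append(10)` → values = [10].
2. `val = 'hello'[100]` raises IndexError.
3. `except TypeError` does not match IndexError; skipped.
4. `except IndexError` matches → `values.append(43)` → values = [10, 43].
5. finally always runs: `values.append(80)` → values = [10, 43, 80].
Result: [10, 43, 80]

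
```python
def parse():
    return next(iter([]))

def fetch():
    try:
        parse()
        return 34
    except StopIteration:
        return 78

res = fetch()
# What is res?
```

Step-by-step execution trace:
1. `fetch()` calls `parse()`.
2. `parse()` evaluates `next(iter([]))`, which raises StopIteration; it propagates to the caller.
3. `return 34` is not reached.
4. `except StopIteration` in fetch matches → returns 78.
5. res = 78.
Result: 78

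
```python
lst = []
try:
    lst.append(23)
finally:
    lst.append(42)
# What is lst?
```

Step-by-step execution trace:
1. try: `lst.append(23)` → lst = [23].
2. The try body completes without raising.
3. finally always runs: `lst.append(42)` → lst = [23, 42].
Result: [23, 42]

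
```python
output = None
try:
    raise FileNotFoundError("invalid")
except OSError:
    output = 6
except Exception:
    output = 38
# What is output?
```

Step-by-step execution trace:
1. `raise FileNotFoundError(...)` raises FileNotFoundError.
2. `except OSError` matches (FileNotFoundError is a subclass of OSError) → output = 6.
3. `except Exception` is not reached.
Result: 6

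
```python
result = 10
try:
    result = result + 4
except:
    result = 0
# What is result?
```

Step-by-step execution trace:
1. result starts at 10.
2. try: `result = result + 4` → result = 14. No exception raised.
3. `except` is skipped.
Result: 14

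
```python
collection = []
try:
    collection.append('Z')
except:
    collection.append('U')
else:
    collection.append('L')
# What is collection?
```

Step-by-step execution trace:
1. try: `collection.append('Z')` → collection = ['Z']. No exception raised.
2. `except` is skipped.
3. `else` runs (try completed without exception): `collection.append('L')` → collection = ['Z', 'L'].
Result: ['Z', 'L']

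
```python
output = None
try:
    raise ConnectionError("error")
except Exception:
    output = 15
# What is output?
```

Step-by-step execution trace:
1. `raise ConnectionError(...)` raises ConnectionError.
2. `except Exception` matches (ConnectionError is a subclass of Exception) → output = 15.
Result: 15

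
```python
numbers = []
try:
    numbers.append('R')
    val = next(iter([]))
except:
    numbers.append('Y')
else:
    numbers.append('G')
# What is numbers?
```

Step-by-step execution trace:
1. try: `numbers.append('R')` → numbers = ['R'].
2. `val = next(iter([]))` raises StopIteration.
3. bare `except` matches → `numbers.append('Y')` → numbers = ['R', 'Y'].
4. `else` is skipped (an exception was raised).
Result: ['R', 'Y']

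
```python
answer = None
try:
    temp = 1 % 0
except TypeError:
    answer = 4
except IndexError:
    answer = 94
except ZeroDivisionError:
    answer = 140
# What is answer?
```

Step-by-step execution trace:
1. `temp = 1 % 0` raises ZeroDivisionError.
2. `except TypeError` does not match ZeroDivisionError; skipped.
3. `except IndexError` does not match ZeroDivisionError; skipped.
4. `except ZeroDivisionError` matches → answer = 140.
Result: 140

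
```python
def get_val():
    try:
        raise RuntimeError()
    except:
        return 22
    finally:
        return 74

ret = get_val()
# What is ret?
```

Step-by-step execution trace:
1. `get_val()` enters try: `raise RuntimeError()` raises RuntimeError.
2. bare `except` matches → `return 22` sets pending return value 22.
3. Before returning, `finally: return 74` runs and overrides the pending return.
4. get_val() returns 74 → ret = 74.
Result: 74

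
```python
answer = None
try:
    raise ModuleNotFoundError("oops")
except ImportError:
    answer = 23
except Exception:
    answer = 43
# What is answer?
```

Step-by-step execution trace:
1. `raise ModuleNotFoundError(...)` raises ModuleNotFoundError.
2. `except ImportError` matches (ModuleNotFoundError is a subclass of ImportError) → answer = 23.
3. `except Exception` is not reached.
Result: 23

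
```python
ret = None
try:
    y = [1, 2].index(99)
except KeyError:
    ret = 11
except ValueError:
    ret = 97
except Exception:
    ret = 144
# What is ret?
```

Step-by-step execution trace:
1. `y = [1, 2].index(99)` raises ValueError.
2. `except KeyError` does not match ValueError; skipped.
3. `except ValueError` matches → ret = 97.
4. Remaining except clauses are skipped.
Result: 97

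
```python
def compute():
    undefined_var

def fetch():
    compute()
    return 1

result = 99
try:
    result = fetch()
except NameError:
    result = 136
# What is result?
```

Step-by-step execution trace:
1. result starts at 99.
2. try: `fetch()` calls `compute()`.
3. `compute()` evaluates `undefined_var`, which raises NameError; it propagates through fetch (uncaught).
4. `return 1` in fetch is not reached; the assignment to result does not complete.
5. `except NameError` matches → result = 136.
Result: 136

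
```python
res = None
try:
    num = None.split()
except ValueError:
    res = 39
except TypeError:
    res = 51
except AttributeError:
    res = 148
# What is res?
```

Step-by-step execution trace:
1. `num = None.split()` raises AttributeError.
2. `except ValueError` does not match AttributeError; skipped.
3. `except TypeError` does not match AttributeError; skipped.
4. `except AttributeError` matches → res = 148.
Result: 148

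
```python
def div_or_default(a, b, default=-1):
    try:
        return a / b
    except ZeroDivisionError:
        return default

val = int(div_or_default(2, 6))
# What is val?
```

Step-by-step execution trace:
1. `div_or_default(2, 6)` enters try: `return 2 / 6` → returns 0.3333333333333333. No exception raised.
2. `except ZeroDivisionError` is skipped.
3. `int(0.3333333333333333)` → 0 → val = 0.
Result: 0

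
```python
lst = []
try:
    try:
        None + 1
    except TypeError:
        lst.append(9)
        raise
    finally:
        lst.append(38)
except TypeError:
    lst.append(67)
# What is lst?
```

Step-by-step execution trace:
1. Inner try: `None + 1` raises TypeError.
2. Inner `except TypeError` matches → `lst.append(9)` → lst = [9].
3. bare `raise` re-raises TypeError.
4. Inner `finally` runs during unwinding: `lst.append(38)` → lst = [9, 38].
5. Outer `except TypeError` matches → `lst.append(67)` → lst = [9, 38, 67].
Result: [9, 38, 67]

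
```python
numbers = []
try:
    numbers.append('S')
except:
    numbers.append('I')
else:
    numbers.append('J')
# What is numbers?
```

Step-by-step execution trace:
1. try: `numbers.append('S')` → numbers = ['S']. No exception raised.
2. `except` is skipped.
3. `else` runs (try completed without exception): `numbers.append('J')` → numbers = ['S', 'J'].
Result: ['S', 'J']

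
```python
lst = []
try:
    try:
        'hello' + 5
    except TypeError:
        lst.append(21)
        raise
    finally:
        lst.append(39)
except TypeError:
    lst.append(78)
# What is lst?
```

Step-by-step execution trace:
1. Inner try: `'hello' + 5` raises TypeError.
2. Inner `except TypeError` matches → `lst.append(21)` → lst = [21].
3. bare `raise` re-raises TypeError.
4. Inner `finally` runs during unwinding: `lst.append(39)` → lst = [21, 39].
5. Outer `except TypeError` matches → `lst.append(78)` → lst = [21, 39, 78].
Result: [21, 39, 78]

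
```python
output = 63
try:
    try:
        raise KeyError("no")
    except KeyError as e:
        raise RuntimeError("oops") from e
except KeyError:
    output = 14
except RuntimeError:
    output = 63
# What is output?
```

Step-by-step execution trace:
1. Inner try raises KeyError; inner `except KeyError as e` catches it.
2. `raise RuntimeError(...) from e` raises RuntimeError (KeyError is attached as __cause__, but only RuntimeError is active).
3. Outer `except KeyError` does not match RuntimeError; skipped.
4. Outer `except RuntimeError` matches → output = 63.
Result: 63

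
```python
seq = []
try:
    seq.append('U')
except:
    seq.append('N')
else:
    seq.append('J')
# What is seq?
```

Step-by-step execution trace:
1. try: `seq.append('U')` → seq = ['U']. No exception raised.
2. `except` is skipped.
3. `else` runs (try completed without exception): `seq.append('J')` → seq = ['U', 'J'].
Result: ['U', 'J']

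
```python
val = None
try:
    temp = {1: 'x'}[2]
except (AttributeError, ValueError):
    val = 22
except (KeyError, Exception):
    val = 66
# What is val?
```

Step-by-step execution trace:
1. `temp = {1: 'x'}[2]` raises KeyError.
2. `except (AttributeError, ValueError)` does not match KeyError; skipped.
3. `except (KeyError, Exception)` matches (KeyError is in the tuple) → val = 66.
Result: 66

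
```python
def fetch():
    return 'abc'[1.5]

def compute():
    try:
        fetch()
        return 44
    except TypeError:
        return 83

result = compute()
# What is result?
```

Step-by-step execution trace:
1. `compute()` calls `fetch()`.
2. `fetch()` evaluates `'abc'[1.5]`, which raises TypeError; it propagates to the caller.
3. `return 44` is not reached.
4. `except TypeError` in compute matches → returns 83.
5. result = 83.
Result: 83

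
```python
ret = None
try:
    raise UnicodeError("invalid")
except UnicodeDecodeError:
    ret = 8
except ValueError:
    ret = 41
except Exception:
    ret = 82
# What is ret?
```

Step-by-step execution trace:
1. `raise UnicodeError(...)` raises UnicodeError.
2. `except UnicodeDecodeError` does not match (UnicodeError is not a subclass of UnicodeDecodeError); skipped.
3. `except ValueError` matches (UnicodeError is a subclass of ValueError) → ret = 41.
4. `except Exception` is not reached.
Result: 41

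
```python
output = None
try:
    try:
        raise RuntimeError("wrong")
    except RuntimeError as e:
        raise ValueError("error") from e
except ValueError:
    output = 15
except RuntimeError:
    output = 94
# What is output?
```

Step-by-step execution trace:
1. Inner try raises RuntimeError; inner `except RuntimeError as e` catches it.
2. `raise ValueError(...) from e` raises ValueError (RuntimeError is attached as __cause__, but only ValueError is active).
3. Outer `except ValueError` matches → output = 15.
4. `except RuntimeError` is not reached.
Result: 15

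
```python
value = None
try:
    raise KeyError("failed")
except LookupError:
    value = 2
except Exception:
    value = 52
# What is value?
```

Step-by-step execution trace:
1. `raise KeyError(...)` raises KeyError.
2. `except LookupError` matches (KeyError is a subclass of LookupError) → value = 2.
3. `except Exception` is not reached.
Result: 2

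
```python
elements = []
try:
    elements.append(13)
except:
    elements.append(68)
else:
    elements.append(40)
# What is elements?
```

Step-by-step execution trace:
1. try: `elements.append(13)` → elements = [13]. No exception raised.
2. `except` is skipped.
3. `else` runs (try completed without exception): `elements.append(40)` → elements = [13, 40].
Result: [13, 40]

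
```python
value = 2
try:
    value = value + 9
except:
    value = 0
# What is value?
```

Step-by-step execution trace:
1. value starts at 2.
2. try: `value = value + 9` → value = 11. No exception raised.
3. `except` is skipped.
Result: 11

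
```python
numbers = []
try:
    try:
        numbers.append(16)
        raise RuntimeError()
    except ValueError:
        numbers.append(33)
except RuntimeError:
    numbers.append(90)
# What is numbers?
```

Step-by-step execution trace:
1. Inner try: `numbers.append(16)` → numbers = [16].
2. `raise RuntimeError()` raises RuntimeError.
3. Inner `except ValueError` does not match RuntimeError; exception propagates to outer try.
4. Outer `except RuntimeError` matches → `numbers.append(90)` → numbers = [16, 90].
Result: [16, 90]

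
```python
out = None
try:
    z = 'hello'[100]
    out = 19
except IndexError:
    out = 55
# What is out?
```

Step-by-step execution trace:
1. `z = 'hello'[100]` raises IndexError.
2. `out = 19` is not reached.
3. `except IndexError` matches → out = 55.
Result: 55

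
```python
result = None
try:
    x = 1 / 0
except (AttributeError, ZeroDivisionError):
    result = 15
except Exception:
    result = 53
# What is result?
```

Step-by-step execution trace:
1. `x = 1 / 0` raises ZeroDivisionError.
2. `except (AttributeError, ZeroDivisionError)` matches (ZeroDivisionError is in the tuple) → result = 15.
3. `except Exception` is not reached.
Result: 15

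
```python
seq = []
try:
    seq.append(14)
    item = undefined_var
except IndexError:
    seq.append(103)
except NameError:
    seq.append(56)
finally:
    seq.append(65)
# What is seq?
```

Step-by-step execution trace:
1. try: `seq.append(14)` → seq = [14].
2. `item = undefined_var` raises NameError.
3. `except IndexError` does not match NameError; skipped.
4. `except NameError` matches → `seq.append(56)` → seq = [14, 56].
5. finally always runs: `seq.append(65)` → seq = [14, 56, 65].
Result: [14, 56, 65]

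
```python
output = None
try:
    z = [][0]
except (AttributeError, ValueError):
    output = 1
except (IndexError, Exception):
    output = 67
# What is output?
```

Step-by-step execution trace:
1. `z = [][0]` raises IndexError.
2. `except (AttributeError, ValueError)` does not match IndexError; skipped.
3. `except (IndexError, Exception)` matches (IndexError is in the tuple) → output = 67.
Result: 67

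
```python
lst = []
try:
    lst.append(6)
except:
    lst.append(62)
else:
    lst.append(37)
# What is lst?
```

Step-by-step execution trace:
1. try: `lst.append(6)` → lst = [6]. No exception raised.
2. `except` is skipped.
3. `else` runs (try completed without exception): `lst.append(37)` → lst = [6, 37].
Result: [6, 37]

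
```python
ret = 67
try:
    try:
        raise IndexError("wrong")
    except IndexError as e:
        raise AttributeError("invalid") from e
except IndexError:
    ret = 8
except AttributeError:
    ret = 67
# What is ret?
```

Step-by-step execution trace:
1. Inner try raises IndexError; inner `except IndexError as e` catches it.
2. `raise AttributeError(...) from e` raises AttributeError (IndexError is attached as __cause__, but only AttributeError is active).
3. Outer `except IndexError` does not match AttributeError; skipped.
4. Outer `except AttributeError` matches → ret = 67.
Result: 67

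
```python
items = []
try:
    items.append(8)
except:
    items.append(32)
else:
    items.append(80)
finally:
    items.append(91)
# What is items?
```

Step-by-step execution trace:
1. try: `items.append(8)` → items = [8]. No exception raised.
2. `except` is skipped.
3. `else` runs: `items.append(80)` → items = [8, 80].
4. `finally` always runs: `items.append(91)` → items = [8, 80, 91].
Result: [8, 80, 91]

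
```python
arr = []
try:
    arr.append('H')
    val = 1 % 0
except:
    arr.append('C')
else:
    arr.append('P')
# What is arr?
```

Step-by-step execution trace:
1. try: `arr.append('H')` → arr = ['H'].
2. `val = 1 % 0` raises ZeroDivisionError.
3. bare `except` matches → `arr.append('C')` → arr = ['H', 'C'].
4. `else` is skipped (an exception was raised).
Result: ['H', 'C']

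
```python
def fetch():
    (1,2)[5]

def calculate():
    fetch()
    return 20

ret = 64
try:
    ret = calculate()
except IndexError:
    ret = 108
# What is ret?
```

Step-by-step execution trace:
1. ret starts at 64.
2. try: `calculate()` calls `fetch()`.
3. `fetch()` evaluates `(1,2)[5]`, which raises IndexError; it propagates through calculate (uncaught).
4. `return 20` in calculate is not reached; the assignment to ret does not complete.
5. `except IndexError` matches → ret = 108.
Result: 108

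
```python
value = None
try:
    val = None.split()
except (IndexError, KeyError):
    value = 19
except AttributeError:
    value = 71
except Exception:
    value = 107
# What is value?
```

Step-by-step execution trace:
1. `val = None.split()` raises AttributeError.
2. `except (IndexError, KeyError)` does not match AttributeError; skipped.
3. `except AttributeError` matches (exact type match) → value = 71.
4. `except Exception` is not reached.
Result: 71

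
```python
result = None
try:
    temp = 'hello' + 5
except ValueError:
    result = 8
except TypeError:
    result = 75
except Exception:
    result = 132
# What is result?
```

Step-by-step execution trace:
1. `temp = 'hello' + 5` raises TypeError.
2. `except ValueError` does not match TypeError; skipped.
3. `except TypeError` matches → result = 75.
4. Remaining except clauses are skipped.
Result: 75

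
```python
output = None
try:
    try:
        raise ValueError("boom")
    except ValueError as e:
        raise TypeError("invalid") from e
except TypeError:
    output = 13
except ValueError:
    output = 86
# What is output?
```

Step-by-step execution trace:
1. Inner try raises ValueError; inner `except ValueError as e` catches it.
2. `raise TypeError(...) from e` raises TypeError (ValueError is attached as __cause__, but only TypeError is active).
3. Outer `except TypeError` matches → output = 13.
4. `except ValueError` is not reached.
Result: 13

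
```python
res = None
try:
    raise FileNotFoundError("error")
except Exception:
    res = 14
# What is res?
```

Step-by-step execution trace:
1. `raise FileNotFoundError(...)` raises FileNotFoundError.
2. `except Exception` matches (FileNotFoundError is a subclass of Exception) → res = 14.
Result: 14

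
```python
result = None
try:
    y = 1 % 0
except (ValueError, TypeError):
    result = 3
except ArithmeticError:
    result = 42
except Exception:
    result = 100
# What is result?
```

Step-by-step execution trace:
1. `y = 1 % 0` raises ZeroDivisionError.
2. `except (ValueError, TypeError)` does not match ZeroDivisionError; skipped.
3. `except ArithmeticError` matches (ZeroDivisionError is a subclass of ArithmeticError) → result = 42.
4. `except Exception` is not reached.
Result: 42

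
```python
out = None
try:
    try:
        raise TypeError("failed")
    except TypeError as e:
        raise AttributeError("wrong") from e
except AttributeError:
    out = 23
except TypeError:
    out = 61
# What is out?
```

Step-by-step execution trace:
1. Inner try raises TypeError; inner `except TypeError as e` catches it.
2. `raise AttributeError(...) from e` raises AttributeError (TypeError is attached as __cause__, but only AttributeError is active).
3. Outer `except AttributeError` matches → out = 23.
4. `except TypeError` is not reached.
Result: 23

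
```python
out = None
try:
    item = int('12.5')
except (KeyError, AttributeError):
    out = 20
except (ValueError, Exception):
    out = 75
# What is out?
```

Step-by-step execution trace:
1. `item = int('12.5')` raises ValueError.
2. `except (KeyError, AttributeError)` does not match ValueError; skipped.
3. `except (ValueError, Exception)` matches (ValueError is in the tuple) → out = 75.
Result: 75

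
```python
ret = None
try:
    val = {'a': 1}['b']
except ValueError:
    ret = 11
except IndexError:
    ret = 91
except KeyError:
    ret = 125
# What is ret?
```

Step-by-step execution trace:
1. `val = {'a': 1}['b']` raises KeyError.
2. `except ValueError` does not match KeyError; skipped.
3. `except IndexError` does not match KeyError; skipped.
4. `except KeyError` matches → ret = 125.
Result: 125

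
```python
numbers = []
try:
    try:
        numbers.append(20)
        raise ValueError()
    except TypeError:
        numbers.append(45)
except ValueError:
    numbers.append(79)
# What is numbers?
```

Step-by-step execution trace:
1. Inner try: `numbers.append(20)` → numbers = [20].
2. `raise ValueError()` raises ValueError.
3. Inner `except TypeError` does not match ValueError; exception propagates to outer try.
4. Outer `except ValueError` matches → `numbers.append(79)` → numbers = [20, 79].
Result: [20, 79]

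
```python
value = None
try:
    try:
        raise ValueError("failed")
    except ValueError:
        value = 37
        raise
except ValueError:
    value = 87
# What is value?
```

Step-by-step execution trace:
1. Inner try: `raise ValueError("failed")` raises ValueError.
2. Inner `except ValueError` matches → value = 37.
3. bare `raise` re-raises the same ValueError.
4. Outer `except ValueError` matches → value = 87.
Result: 87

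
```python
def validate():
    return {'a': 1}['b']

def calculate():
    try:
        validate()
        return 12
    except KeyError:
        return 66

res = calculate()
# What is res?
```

Step-by-step execution trace:
1. `calculate()` calls `validate()`.
2. `validate()` evaluates `{'a': 1}['b']`, which raises KeyError; it propagates to the caller.
3. `return 12` is not reached.
4. `except KeyError` in calculate matches → returns 66.
5. res = 66.
Result: 66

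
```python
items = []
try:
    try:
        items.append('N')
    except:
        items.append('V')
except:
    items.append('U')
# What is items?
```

Step-by-step execution trace:
1. Inner try: `items.append('N')` → items = ['N']. No exception raised.
2. Inner `except` is skipped.
3. Inner try completes normally; outer `except` is skipped.
Result: ['N']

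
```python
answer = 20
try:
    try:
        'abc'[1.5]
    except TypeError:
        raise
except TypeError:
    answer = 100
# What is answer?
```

Step-by-step execution trace:
1. Inner try: `'abc'[1.5]` raises TypeError.
2. Inner `except TypeError` matches; bare `raise` re-raises the same TypeError.
3. Outer `except TypeError` matches → answer = 100.
Result: 100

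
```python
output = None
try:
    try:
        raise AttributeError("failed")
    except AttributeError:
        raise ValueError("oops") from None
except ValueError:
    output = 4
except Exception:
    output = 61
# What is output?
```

Step-by-step execution trace:
1. Inner try raises AttributeError; inner `except AttributeError` catches it.
2. `raise ValueError(...) from None` raises ValueError (from None suppresses __context__, but the active exception is still ValueError).
3. Outer `except ValueError` matches → output = 4.
4. `except Exception` is not reached.
Result: 4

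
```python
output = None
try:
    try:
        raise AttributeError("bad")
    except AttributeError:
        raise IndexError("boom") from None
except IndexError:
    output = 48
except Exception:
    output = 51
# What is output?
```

Step-by-step execution trace:
1. Inner try raises AttributeError; inner `except AttributeError` catches it.
2. `raise IndexError(...) from None` raises IndexError (from None suppresses __context__, but the active exception is still IndexError).
3. Outer `except IndexError` matches → output = 48.
4. `except Exception` is not reached.
Result: 48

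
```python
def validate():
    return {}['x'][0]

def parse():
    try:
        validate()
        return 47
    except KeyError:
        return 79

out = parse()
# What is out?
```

Step-by-step execution trace:
1. `parse()` calls `validate()`.
2. `validate()` evaluates `{}['x'][0]`, which raises KeyError; it propagates to the caller.
3. `return 47` is not reached.
4. `except KeyError` in parse matches → returns 79.
5. out = 79.
Result: 79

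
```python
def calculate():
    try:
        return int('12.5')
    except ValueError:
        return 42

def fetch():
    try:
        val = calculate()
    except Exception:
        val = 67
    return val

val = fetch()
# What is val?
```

Step-by-step execution trace:
1. `fetch()` calls `calculate()`.
2. In calculate: `int('12.5')` raises ValueError; `except ValueError` catches it → returns 42.
3. In fetch: `val = calculate()` → val = 42. No exception reaches fetch.
4. `except Exception` is skipped; fetch returns 42.
5. val = 42.
Result: 42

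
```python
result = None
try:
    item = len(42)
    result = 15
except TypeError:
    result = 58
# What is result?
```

Step-by-step execution trace:
1. `item = len(42)` raises TypeError.
2. `result = 15` is not reached.
3. `except TypeError` matches → result = 58.
Result: 58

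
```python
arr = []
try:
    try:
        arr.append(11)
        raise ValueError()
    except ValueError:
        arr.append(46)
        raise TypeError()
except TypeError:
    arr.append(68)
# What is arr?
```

Step-by-step execution trace:
1. Inner try: `arr.append(11)` → arr = [11].
2. `raise ValueError()` raises ValueError.
3. Inner `except ValueError` matches → `arr.append(46)` → arr = [11, 46].
4. `raise TypeError()` raises TypeError; propagates to outer try.
5. Outer `except TypeError` matches → `arr.append(68)` → arr = [11, 46, 68].
Result: [11, 46, 68]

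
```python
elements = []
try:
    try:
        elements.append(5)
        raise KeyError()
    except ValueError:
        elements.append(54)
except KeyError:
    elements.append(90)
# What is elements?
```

Step-by-step execution trace:
1. Inner try: `elements.append(5)` → elements = [5].
2. `raise KeyError()` raises KeyError.
3. Inner `except ValueError` does not match KeyError; exception propagates to outer try.
4. Outer `except KeyError` matches → `elements.append(90)` → elements = [5, 90].
Result: [5, 90]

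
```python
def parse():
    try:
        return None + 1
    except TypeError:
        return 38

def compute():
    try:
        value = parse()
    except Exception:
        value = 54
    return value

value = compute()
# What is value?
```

Step-by-step execution trace:
1. `compute()` calls `parse()`.
2. In parse: `None + 1` raises TypeError; `except TypeError` catches it → returns 38.
3. In compute: `value = parse()` → value = 38. No exception reaches compute.
4. `except Exception` is skipped; compute returns 38.
5. value = 38.
Result: 38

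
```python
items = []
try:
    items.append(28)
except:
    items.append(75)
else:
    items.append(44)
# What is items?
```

Step-by-step execution trace:
1. try: `items.append(28)` → items = [28]. No exception raised.
2. `except` is skipped.
3. `else` runs (try completed without exception): `items.append(44)` → items = [28, 44].
Result: [28, 44]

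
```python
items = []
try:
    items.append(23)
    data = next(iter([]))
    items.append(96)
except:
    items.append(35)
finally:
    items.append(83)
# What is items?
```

Step-by-step execution trace:
1. try: `items.append(23)` → items = [23].
2. `data = next(iter([]))` raises StopIteration; `items.append(96)` is not reached.
3. bare `except` matches → `items.append(35)` → items = [23, 35].
4. finally always runs: `items.append(83)` → items = [23, 35, 83].
Result: [23, 35, 83]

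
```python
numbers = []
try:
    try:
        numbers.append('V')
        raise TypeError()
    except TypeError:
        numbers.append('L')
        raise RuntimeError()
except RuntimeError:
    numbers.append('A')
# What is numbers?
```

Step-by-step execution trace:
1. Inner try: `numbers.append('V')` → numbers = ['V'].
2. `raise TypeError()` raises TypeError.
3. Inner `except TypeError` matches → `numbers.append('L')` → numbers = ['V', 'L'].
4. `raise RuntimeError()` raises RuntimeError; propagates to outer try.
5. Outer `except RuntimeError` matches → `numbers.append('A')` → numbers = ['V', 'L', 'A'].
Result: ['V', 'L', 'A']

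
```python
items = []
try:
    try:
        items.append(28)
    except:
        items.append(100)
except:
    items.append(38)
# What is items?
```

Step-by-step execution trace:
1. Inner try: `items.append(28)` → items = [28]. No exception raised.
2. Inner `except` is skipped.
3. Inner try completes normally; outer `except` is skipped.
Result: [28]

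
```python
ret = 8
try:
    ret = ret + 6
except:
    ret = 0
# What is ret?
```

Step-by-step execution trace:
1. ret starts at 8.
2. try: `ret = ret + 6` → ret = 14. No exception raised.
3. `except` is skipped.
Result: 14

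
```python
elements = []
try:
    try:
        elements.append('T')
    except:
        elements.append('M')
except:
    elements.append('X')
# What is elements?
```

Step-by-step execution trace:
1. Inner try: `elements.append('T')` → elements = ['T']. No exception raised.
2. Inner `except` is skipped.
3. Inner try completes normally; outer `except` is skipped.
Result: ['T']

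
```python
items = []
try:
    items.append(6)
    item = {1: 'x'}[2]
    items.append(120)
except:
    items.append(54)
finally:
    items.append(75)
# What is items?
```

Step-by-step execution trace:
1. try: `items.append(6)` → items = [6].
2. `item = {1: 'x'}[2]` raises KeyError; `items.append(120)` is not reached.
3. bare `except` matches → `items.append(54)` → items = [6, 54].
4. finally always runs: `items.append(75)` → items = [6, 54, 75].
Result: [6, 54, 75]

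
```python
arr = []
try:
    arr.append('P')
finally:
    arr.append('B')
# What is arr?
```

Step-by-step execution trace:
1. try: `arr.append('P')` → arr = ['P'].
2. The try body completes without raising.
3. finally always runs: `arr.append('B')` → arr = ['P', 'B'].
Result: ['P', 'B']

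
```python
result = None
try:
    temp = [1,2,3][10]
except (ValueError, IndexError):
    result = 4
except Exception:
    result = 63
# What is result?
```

Step-by-step execution trace:
1. `temp = [1,2,3][10]` raises IndexError.
2. `except (ValueError, IndexError)` matches (IndexError is in the tuple) → result = 4.
3. `except Exception` is not reached.
Result: 4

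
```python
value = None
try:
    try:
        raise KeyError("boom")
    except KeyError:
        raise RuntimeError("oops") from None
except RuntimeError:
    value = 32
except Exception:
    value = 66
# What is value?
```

Step-by-step execution trace:
1. Inner try raises KeyError; inner `except KeyError` catches it.
2. `raise RuntimeError(...) from None` raises RuntimeError (from None suppresses __context__, but the active exception is still RuntimeError).
3. Outer `except RuntimeError` matches → value = 32.
4. `except Exception` is not reached.
Result: 32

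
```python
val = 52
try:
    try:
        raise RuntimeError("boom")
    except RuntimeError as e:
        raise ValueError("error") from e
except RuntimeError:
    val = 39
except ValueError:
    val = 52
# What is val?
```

Step-by-step execution trace:
1. Inner try raises RuntimeError; inner `except RuntimeError as e` catches it.
2. `raise ValueError(...) from e` raises ValueError (RuntimeError is attached as __cause__, but only ValueError is active).
3. Outer `except RuntimeError` does not match ValueError; skipped.
4. Outer `except ValueError` matches → val = 52.
Result: 52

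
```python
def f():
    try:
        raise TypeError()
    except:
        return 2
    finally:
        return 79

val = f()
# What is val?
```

Step-by-step execution trace:
1. `f()` enters try: `raise TypeError()` raises TypeError.
2. bare `except` matches → `return 2` sets pending return value 2.
3. Before returning, `finally: return 79` runs and overrides the pending return.
4. f() returns 79 → val = 79.
Result: 79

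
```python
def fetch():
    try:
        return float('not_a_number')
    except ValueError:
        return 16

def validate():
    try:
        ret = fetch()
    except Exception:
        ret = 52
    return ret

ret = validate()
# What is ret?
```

Step-by-step execution trace:
1. `validate()` calls `fetch()`.
2. In fetch: `float('not_a_number')` raises ValueError; `except ValueError` catches it → returns 16.
3. In validate: `ret = fetch()` → ret = 16. No exception reaches validate.
4. `except Exception` is skipped; validate returns 16.
5. ret = 16.
Result: 16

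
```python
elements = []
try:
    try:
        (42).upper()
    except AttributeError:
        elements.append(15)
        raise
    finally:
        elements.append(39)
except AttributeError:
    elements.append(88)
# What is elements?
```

Step-by-step execution trace:
1. Inner try: `(42).upper()` raises AttributeError.
2. Inner `except AttributeError` matches → `elements.append(15)` → elements = [15].
3. bare `raise` re-raises AttributeError.
4. Inner `finally` runs during unwinding: `elements.append(39)` → elements = [15, 39].
5. Outer `except AttributeError` matches → `elements.append(88)` → elements = [15, 39, 88].
Result: [15, 39, 88]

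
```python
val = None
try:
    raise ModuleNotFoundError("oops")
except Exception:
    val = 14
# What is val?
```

Step-by-step execution trace:
1. `raise ModuleNotFoundError(...)` raises ModuleNotFoundError.
2. `except Exception` matches (ModuleNotFoundError is a subclass of Exception) → val = 14.
Result: 14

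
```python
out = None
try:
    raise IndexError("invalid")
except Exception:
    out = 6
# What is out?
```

Step-by-step execution trace:
1. `raise IndexError(...)` raises IndexError.
2. `except Exception` matches (IndexError is a subclass of Exception) → out = 6.
Result: 6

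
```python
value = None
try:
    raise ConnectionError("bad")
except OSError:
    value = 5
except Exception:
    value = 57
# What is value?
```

Step-by-step execution trace:
1. `raise ConnectionError(...)` raises ConnectionError.
2. `except OSError` matches (ConnectionError is a subclass of OSError) → value = 5.
3. `except Exception` is not reached.
Result: 5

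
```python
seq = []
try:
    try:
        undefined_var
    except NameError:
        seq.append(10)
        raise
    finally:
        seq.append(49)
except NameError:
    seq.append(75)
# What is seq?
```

Step-by-step execution trace:
1. Inner try: `undefined_var` raises NameError.
2. Inner `except NameError` matches → `seq.append(10)` → seq = [10].
3. bare `raise` re-raises NameError.
4. Inner `finally` runs during unwinding: `seq.append(49)` → seq = [10, 49].
5. Outer `except NameError` matches → `seq.append(75)` → seq = [10, 49, 75].
Result: [10, 49, 75]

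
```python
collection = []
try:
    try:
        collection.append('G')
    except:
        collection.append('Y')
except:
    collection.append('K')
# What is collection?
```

Step-by-step execution trace:
1. Inner try: `collection.append('G')` → collection = ['G']. No exception raised.
2. Inner `except` is skipped.
3. Inner try completes normally; outer `except` is skipped.
Result: ['G']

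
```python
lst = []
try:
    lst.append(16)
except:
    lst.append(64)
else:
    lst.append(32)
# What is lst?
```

Step-by-step execution trace:
1. try: `lst.append(16)` → lst = [16]. No exception raised.
2. `except` is skipped.
3. `else` runs (try completed without exception): `lst.append(32)` → lst = [16, 32].
Result: [16, 32]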